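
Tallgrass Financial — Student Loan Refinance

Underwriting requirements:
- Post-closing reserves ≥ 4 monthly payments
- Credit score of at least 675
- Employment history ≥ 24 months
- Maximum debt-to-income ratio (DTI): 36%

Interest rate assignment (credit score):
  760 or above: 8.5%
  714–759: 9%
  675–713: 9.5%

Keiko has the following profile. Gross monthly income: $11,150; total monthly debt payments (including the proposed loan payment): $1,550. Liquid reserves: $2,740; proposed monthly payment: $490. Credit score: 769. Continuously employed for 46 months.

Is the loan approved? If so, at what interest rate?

Approved at 8.5%

Credit score 769 ≥ 675 (meets minimum)
DTI: 1,550 ÷ 11,150 = 13.9%, within the 36% cap
Reserves: 2,740 ÷ 490 = 5.6 months (meets 4-month minimum)
Employment 46 ≥ 24 months
All requirements met. Score 769 falls in the 760 or above tier → 8.5%.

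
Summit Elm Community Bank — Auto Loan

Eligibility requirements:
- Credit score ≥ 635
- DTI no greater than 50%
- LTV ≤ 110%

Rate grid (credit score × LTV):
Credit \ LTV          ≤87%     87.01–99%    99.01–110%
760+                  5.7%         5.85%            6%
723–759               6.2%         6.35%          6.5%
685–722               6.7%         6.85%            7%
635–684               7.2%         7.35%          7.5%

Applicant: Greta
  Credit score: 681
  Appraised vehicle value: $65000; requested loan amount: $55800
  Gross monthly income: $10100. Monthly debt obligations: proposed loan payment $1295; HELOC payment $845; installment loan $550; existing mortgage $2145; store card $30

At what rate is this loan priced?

Credit score 681 ≥ 635; Total monthly debts = (1,295 + 845 + 550 + 2,145 + 30) = 4,865. DTI = 4,865/10,100 = 48.2% ≤ 50%
LTV = 55,800/65,000 = 85.8% ≤ 110%
Score 681 is in the 635–684 band; LTV 85.8% is in the ≤87% band → 7.2%.

7.2%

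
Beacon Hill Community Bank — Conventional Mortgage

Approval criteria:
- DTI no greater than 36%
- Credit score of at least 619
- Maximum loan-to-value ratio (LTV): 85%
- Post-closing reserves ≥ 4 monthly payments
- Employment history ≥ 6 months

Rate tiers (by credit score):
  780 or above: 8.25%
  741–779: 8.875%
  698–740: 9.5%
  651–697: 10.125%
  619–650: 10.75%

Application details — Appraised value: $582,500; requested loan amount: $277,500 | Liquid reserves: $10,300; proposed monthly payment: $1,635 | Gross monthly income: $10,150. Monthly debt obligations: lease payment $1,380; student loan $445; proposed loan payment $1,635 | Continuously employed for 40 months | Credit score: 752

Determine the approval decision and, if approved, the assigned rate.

Approved at 8.875%

Credit score 752 ≥ 619 (meets minimum)
Liquid reserves cover 10,300/1,635 = 6.3 months — ≥ 4 required
LTV: 277,500 ÷ 582,500 = 47.6%, within 85% cap
Total monthly debts = (1,380 + 445 + 1,635) = 3,460. DTI = 3,460/10,150 = 34.1% ≤ 36%
Employment 40 ≥ 6 months
All requirements met. Score 752 falls in the 741–779 tier → 8.875%.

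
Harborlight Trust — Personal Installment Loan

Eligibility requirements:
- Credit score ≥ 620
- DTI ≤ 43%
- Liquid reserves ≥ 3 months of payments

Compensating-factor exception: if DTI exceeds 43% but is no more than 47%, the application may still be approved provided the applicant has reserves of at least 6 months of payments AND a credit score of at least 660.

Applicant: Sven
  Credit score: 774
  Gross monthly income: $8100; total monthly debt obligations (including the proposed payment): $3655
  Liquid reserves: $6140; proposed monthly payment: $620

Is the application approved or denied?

Approved

Credit score 774 ≥ 620 (meets base)
DTI: 3,655 ÷ 8,100 = 45.1%, over the 43% base limit.
Liquid reserves cover 6,140/620 = 9.9 months — ≥ 3 required
45.1% falls in the override range (43%–47%), so the compensating-factor test applies.
Reserves 9.9 ≥ 6 months; credit score 774 ≥ 660.
Both override conditions satisfied; DTI exception granted.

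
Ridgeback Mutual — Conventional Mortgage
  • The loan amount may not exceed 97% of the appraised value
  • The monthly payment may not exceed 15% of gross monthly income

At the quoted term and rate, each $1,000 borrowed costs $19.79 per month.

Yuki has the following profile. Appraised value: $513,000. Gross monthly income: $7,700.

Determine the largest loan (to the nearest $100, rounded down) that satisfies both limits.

Payment cap: 15% × $7,700 = $1,155/month.
At $19.79 per $1,000, that supports 1,155/19.79 × 1,000 ≈ $58,362 → $58,300.
LTV cap: 97% × $513,000 = $497,610 → $497,600.
Binding constraint: payment-to-income.

$58,300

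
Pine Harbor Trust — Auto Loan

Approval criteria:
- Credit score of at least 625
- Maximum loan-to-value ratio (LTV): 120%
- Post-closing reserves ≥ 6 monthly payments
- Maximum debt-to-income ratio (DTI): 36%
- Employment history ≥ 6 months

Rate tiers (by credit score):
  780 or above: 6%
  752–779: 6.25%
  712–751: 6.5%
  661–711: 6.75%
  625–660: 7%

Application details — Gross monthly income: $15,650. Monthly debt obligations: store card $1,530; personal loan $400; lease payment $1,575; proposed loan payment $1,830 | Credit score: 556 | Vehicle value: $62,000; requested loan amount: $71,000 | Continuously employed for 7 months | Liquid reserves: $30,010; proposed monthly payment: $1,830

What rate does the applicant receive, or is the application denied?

Credit score 556 < 625 (below minimum)
Total monthly debts = (1,530 + 400 + 1,575 + 1,830) = 5,335. DTI = 5,335/15,650 = 34.1% ≤ 36%
Liquid reserves cover 30,010/1,830 = 16.4 months — ≥ 6 required
Loan-to-value = 71,000/62,000 = 114.5% — pass (120% max)
Employment 7 ≥ 6 months
Not all requirements met → denied.

Denied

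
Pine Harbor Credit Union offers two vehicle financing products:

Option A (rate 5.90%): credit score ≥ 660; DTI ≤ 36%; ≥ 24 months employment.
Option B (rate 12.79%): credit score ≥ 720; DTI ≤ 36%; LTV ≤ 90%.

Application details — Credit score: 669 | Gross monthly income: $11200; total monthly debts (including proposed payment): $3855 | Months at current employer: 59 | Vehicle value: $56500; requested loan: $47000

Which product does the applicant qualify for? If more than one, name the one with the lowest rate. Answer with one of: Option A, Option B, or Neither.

DTI = 3,855/11,200 = 34.4%.
LTV = 47,000/56,500 = 83.2%.
Option A: score 669 ≥ 660; DTI 34.4% ≤ 36%; employment 59 ≥ 24 mo → qualifies.
Option B: score 669 < 720; DTI 34.4% ≤ 36%; LTV 83.2% ≤ 90% → does not qualify.

Option A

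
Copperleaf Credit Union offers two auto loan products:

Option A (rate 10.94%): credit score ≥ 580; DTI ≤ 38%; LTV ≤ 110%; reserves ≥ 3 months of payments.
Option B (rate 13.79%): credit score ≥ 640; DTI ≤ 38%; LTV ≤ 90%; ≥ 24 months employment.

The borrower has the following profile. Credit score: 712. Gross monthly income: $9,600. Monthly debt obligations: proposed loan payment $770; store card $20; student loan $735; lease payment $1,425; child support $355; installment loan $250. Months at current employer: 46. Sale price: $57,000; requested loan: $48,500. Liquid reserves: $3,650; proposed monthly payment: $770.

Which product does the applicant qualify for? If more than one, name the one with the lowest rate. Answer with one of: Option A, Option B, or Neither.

Total debts = (770 + 20 + 735 + 1,425 + 355 + 250) = 3,555; DTI = 3,555/9,600 = 37%.
LTV = 48,500/57,000 = 85.1%.
Reserves = 3,650/770 = 4.7 months.
Option A: score 712 ≥ 580; DTI 37% ≤ 38%; LTV 85.1% ≤ 110%; reserves 4.7 ≥ 3 mo → qualifies.
Option B: score 712 ≥ 640; DTI 37% ≤ 38%; LTV 85.1% ≤ 90%; employment 46 ≥ 24 mo → qualifies.
Qualifying: Option A, Option B. Lowest rate is 10.94% → Option A.

Option A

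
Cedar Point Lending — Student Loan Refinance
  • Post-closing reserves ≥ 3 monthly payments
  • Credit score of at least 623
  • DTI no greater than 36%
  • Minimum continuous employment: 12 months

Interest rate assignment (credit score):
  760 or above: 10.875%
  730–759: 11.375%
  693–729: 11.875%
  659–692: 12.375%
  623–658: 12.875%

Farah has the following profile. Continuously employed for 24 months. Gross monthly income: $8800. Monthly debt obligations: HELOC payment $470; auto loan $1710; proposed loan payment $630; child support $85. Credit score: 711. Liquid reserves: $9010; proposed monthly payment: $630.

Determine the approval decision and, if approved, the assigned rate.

Credit score 711 ≥ 623 (meets minimum)
Employment 24 ≥ 12 months
Total monthly debts = (470 + 1,710 + 630 + 85) = 2,895. DTI = 2,895/8,800 = 32.9% ≤ 36%
Reserves: 9,010 ÷ 630 = 14.3 months (meets 3-month minimum)
All requirements met. Score 711 falls in the 693–729 tier → 11.875%.

Approved at 11.875%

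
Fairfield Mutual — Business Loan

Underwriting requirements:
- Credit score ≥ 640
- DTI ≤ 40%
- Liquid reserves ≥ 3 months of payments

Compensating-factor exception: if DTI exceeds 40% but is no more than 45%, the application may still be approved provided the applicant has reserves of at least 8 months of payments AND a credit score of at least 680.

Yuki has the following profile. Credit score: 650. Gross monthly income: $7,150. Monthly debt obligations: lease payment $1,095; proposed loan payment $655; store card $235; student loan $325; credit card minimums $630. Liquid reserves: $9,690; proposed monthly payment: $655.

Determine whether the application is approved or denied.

Denied

Credit score 650 ≥ 640 (meets base)
Total debts = (1,095 + 655 + 235 + 325 + 630) = 2,940. DTI: 2,940 ÷ 7,150 = 41.1%, over the 40% base limit.
Liquid reserves cover 9,690/655 = 14.8 months — ≥ 3 required
DTI 41.1% is within the 40%–45% exception band; checking compensating factors.
Reserves 14.8 ≥ 8 months; credit score 650 < 680.
Compensating-factor requirement not fully met.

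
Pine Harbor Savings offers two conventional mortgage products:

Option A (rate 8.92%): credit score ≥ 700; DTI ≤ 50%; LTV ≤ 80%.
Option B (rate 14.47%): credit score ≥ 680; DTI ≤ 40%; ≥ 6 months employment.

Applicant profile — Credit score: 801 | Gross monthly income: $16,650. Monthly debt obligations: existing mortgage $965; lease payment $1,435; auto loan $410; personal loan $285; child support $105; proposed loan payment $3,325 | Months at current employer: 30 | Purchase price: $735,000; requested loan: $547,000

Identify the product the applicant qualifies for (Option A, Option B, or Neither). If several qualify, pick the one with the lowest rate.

Total debts = (965 + 1,435 + 410 + 285 + 105 + 3,325) = 6,525; DTI = 6,525/16,650 = 39.2%.
LTV = 547,000/735,000 = 74.4%.
Option A: score 801 ≥ 700; DTI 39.2% ≤ 50%; LTV 74.4% ≤ 80% → qualifies.
Option B: score 801 ≥ 680; DTI 39.2% ≤ 40%; employment 30 ≥ 6 mo → qualifies.
Qualifying: Option A, Option B. Lowest rate is 8.92% → Option A.

Option A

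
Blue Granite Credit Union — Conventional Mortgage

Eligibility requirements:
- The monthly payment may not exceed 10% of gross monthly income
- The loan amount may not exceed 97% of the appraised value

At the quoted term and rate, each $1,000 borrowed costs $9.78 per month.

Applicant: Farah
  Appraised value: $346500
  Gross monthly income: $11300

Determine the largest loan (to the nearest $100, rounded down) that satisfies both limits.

$115,500

Payment cap: 10% × $11,300 = $1,130/month.
At $9.78 per $1,000, that supports 1,130/9.78 × 1,000 ≈ $115,541 → $115,500.
LTV cap: 97% × $346,500 = $336,105 → $336,100.
Binding constraint: payment-to-income.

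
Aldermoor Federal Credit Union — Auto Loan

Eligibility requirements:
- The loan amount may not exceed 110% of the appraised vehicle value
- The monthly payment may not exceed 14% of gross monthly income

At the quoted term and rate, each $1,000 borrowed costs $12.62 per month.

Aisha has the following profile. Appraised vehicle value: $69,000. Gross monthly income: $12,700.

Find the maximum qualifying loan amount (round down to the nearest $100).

Payment cap: 14% × $12,700 = $1,778/month.
At $12.62 per $1,000, that supports 1,778/12.62 × 1,000 ≈ $140,887 → $140,800.
LTV cap: 110% × $69,000 = $75,900 → $75,900.
Binding constraint: loan-to-value.

$75,900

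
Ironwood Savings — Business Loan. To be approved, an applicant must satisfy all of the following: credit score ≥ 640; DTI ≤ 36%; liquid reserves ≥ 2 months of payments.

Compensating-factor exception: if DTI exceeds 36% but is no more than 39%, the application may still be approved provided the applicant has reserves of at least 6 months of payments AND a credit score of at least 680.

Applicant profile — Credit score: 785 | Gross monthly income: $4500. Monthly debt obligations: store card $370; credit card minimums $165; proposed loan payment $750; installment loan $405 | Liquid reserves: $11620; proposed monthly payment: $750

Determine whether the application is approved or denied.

Credit score 785 ≥ 640 (meets base)
Total debts = (370 + 165 + 750 + 405) = 1,690. DTI: 1,690 ÷ 4,500 = 37.6%, over the 36% base limit.
Liquid reserves cover 11,620/750 = 15.5 months — ≥ 2 required
DTI 37.6% is within the 36%–39% exception band; checking compensating factors.
Override check — reserves: 15.5 mo (ok); score: 785 (ok).
Both override conditions satisfied; DTI exception granted.

Approved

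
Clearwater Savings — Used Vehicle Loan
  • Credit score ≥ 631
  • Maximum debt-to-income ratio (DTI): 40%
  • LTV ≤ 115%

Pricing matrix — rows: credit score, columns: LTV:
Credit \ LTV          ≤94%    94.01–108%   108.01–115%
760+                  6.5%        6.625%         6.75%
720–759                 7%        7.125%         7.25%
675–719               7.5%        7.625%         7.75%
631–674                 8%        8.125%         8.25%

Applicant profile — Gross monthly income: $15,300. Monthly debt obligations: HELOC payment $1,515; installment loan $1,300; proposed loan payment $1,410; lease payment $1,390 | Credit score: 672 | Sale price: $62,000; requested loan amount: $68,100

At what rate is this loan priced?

Credit score 672 ≥ 631; Total monthly debts = (1,515 + 1,300 + 1,410 + 1,390) = 5,615. DTI: 5,615 ÷ 15,300 = 36.7%, within the 40% cap
LTV: 68,100 ÷ 62,000 = 109.8%, within 115% cap
Credit 672 → row 631–674; LTV 109.8% → column 108.01–115%. Grid cell → 8.25%.

8.25%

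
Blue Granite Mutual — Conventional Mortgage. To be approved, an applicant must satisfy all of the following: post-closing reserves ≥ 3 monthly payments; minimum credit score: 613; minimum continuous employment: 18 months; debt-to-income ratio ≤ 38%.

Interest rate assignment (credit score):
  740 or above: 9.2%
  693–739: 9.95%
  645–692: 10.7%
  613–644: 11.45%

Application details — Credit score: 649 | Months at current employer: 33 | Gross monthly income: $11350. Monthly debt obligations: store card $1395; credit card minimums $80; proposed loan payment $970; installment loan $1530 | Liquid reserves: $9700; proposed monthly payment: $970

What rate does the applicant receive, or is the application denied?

Credit score 649 ≥ 613 (meets minimum)
Employment 33 ≥ 18 months
Total monthly debts = (1,395 + 80 + 970 + 1,530) = 3,975. Debt-to-income = 3,975/11,350 = 35% — meets 38% limit
Liquid reserves cover 9,700/970 = 10.0 months — ≥ 3 required
All requirements met. Score 649 falls in the 645–692 tier → 10.7%.

Approved at 10.7%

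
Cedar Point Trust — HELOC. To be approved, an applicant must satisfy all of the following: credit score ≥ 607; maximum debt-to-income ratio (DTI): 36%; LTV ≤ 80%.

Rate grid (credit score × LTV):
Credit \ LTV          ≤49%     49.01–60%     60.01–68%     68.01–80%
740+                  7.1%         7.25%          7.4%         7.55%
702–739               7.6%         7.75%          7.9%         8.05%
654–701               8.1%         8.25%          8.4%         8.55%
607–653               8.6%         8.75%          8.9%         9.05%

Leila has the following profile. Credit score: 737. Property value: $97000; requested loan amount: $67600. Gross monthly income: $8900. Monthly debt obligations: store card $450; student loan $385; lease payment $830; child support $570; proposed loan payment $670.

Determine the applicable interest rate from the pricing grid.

8.05%

Credit score 737 ≥ 607; Total monthly debts = (450 + 385 + 830 + 570 + 670) = 2,905. DTI = 2,905/8,900 = 32.6% ≤ 36%
LTV = 67,600/97,000 = 69.7% ≤ 80%
Score 737 is in the 702–739 band; LTV 69.7% is in the 68.01–80% band → 8.05%.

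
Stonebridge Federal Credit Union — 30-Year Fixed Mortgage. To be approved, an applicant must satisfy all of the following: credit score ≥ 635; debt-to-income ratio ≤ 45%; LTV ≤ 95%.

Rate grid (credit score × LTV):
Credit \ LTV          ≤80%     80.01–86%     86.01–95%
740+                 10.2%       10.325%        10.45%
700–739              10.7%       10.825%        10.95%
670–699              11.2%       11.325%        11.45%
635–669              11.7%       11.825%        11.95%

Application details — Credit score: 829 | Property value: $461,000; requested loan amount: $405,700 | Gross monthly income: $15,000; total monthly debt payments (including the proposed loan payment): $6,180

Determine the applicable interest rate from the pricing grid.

10.45%

Credit score 829 ≥ 635; DTI: 6,180 ÷ 15,000 = 41.2%, within the 45% cap
LTV = 405,700/461,000 = 88% ≤ 95%
Score 829 is in the 740+ band; LTV 88% is in the 86.01–95% band → 10.45%.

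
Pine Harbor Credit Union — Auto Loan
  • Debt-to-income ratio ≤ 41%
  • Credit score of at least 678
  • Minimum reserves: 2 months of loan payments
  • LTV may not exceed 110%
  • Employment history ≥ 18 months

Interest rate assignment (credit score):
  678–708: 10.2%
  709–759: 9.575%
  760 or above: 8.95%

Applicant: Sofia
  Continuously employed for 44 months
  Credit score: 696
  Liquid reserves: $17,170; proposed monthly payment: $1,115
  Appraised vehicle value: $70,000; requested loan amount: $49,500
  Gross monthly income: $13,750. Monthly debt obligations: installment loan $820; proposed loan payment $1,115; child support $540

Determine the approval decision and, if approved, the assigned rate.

Credit score 696 ≥ 678 (meets minimum)
LTV = 49,500/70,000 = 70.7% ≤ 110%
Total monthly debts = (820 + 1,115 + 540) = 2,475. DTI: 2,475 ÷ 13,750 = 18%, within the 41% cap
Reserves: 17,170 ÷ 1,115 = 15.4 months (meets 2-month minimum)
Employment 44 ≥ 18 months
All requirements met. Score 696 falls in the 678–708 tier → 10.2%.

Approved at 10.2%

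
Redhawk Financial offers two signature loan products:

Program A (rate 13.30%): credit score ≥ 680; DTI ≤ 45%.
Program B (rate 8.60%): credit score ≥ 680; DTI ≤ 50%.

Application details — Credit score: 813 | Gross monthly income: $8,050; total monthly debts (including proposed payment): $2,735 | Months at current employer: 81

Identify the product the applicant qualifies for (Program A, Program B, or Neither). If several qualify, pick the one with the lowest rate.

DTI = 2,735/8,050 = 34%.
Program A: score 813 ≥ 680; DTI 34% ≤ 45% → qualifies.
Program B: score 813 ≥ 680; DTI 34% ≤ 50% → qualifies.
Qualifying: Program A, Program B. Lowest rate is 8.60% → Program B.

Program B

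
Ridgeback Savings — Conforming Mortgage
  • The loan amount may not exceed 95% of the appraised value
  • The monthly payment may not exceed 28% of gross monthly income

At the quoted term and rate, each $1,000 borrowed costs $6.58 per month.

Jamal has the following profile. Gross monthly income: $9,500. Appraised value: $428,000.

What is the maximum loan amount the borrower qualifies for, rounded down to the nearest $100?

Payment cap: 28% × $9,500 = $2,660/month.
At $6.58 per $1,000, that supports 2,660/6.58 × 1,000 ≈ $404,255 → $404,200.
LTV cap: 95% × $428,000 = $406,600 → $406,600.
Binding constraint: payment-to-income.

$404,200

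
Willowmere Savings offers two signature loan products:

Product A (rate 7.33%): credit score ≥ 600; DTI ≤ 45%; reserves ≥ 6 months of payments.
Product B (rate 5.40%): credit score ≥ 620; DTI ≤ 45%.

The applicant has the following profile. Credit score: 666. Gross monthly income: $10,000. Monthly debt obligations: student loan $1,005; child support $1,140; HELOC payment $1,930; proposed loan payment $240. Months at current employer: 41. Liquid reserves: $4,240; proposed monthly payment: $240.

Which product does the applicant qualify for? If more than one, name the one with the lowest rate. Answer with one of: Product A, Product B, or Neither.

Total debts = (1,005 + 1,140 + 1,930 + 240) = 4,315; DTI = 4,315/10,000 = 43.1%.
Reserves = 4,240/240 = 17.7 months.
Product A: score 666 ≥ 600; DTI 43.1% ≤ 45%; reserves 17.7 ≥ 6 mo → qualifies.
Product B: score 666 ≥ 620; DTI 43.1% ≤ 45% → qualifies.
Qualifying: Product A, Product B. Lowest rate is 5.40% → Product B.

Product B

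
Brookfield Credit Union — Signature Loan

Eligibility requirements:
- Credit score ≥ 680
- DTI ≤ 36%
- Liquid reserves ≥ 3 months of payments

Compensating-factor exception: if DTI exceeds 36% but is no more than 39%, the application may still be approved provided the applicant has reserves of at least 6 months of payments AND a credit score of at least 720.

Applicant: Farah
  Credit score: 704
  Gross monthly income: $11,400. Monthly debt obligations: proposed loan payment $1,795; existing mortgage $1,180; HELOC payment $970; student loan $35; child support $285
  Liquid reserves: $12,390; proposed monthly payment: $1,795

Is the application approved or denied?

Credit score 704 ≥ 680 (meets base)
Total debts = (1,795 + 1,180 + 970 + 35 + 285) = 4,265. DTI = 4,265/11,400 = 37.4% > 36% — standard DTI limit exceeded.
Liquid reserves cover 12,390/1,795 = 6.9 months — ≥ 3 required
37.4% falls in the override range (36%–39%), so the compensating-factor test applies.
Reserves 6.9 ≥ 6 months; credit score 704 < 720.
Override conditions not both satisfied; exception does not apply.

Denied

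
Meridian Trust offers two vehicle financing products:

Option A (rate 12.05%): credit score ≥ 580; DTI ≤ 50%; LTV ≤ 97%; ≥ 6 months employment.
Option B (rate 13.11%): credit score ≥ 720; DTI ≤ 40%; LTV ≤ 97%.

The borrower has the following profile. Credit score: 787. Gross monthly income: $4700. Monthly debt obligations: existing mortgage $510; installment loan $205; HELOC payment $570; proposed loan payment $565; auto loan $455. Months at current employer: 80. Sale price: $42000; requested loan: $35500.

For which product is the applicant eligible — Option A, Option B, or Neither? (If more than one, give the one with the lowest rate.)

Option A

Total debts = (510 + 205 + 570 + 565 + 455) = 2,305; DTI = 2,305/4,700 = 49%.
LTV = 35,500/42,000 = 84.5%.
Option A: score 787 ≥ 580; DTI 49% ≤ 50%; LTV 84.5% ≤ 97%; employment 80 ≥ 6 mo → qualifies.
Option B: score 787 ≥ 720; DTI 49% > 40%; LTV 84.5% ≤ 97% → does not qualify.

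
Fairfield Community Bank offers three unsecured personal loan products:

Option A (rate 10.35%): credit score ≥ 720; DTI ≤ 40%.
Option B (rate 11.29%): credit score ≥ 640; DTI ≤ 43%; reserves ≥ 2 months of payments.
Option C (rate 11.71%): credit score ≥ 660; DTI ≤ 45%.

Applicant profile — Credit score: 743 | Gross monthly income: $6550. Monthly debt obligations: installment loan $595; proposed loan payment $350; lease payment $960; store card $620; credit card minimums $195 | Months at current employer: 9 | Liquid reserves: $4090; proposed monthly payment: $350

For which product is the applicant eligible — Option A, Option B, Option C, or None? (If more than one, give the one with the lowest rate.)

Total debts = (595 + 350 + 960 + 620 + 195) = 2,720; DTI = 2,720/6,550 = 41.5%.
Reserves = 4,090/350 = 11.7 months.
Option A: score 743 ≥ 720; DTI 41.5% > 40% → does not qualify.
Option B: score 743 ≥ 640; DTI 41.5% ≤ 43%; reserves 11.7 ≥ 2 mo → qualifies.
Option C: score 743 ≥ 660; DTI 41.5% ≤ 45% → qualifies.
Qualifying: Option B, Option C. Lowest rate is 11.29% → Option B.

Option B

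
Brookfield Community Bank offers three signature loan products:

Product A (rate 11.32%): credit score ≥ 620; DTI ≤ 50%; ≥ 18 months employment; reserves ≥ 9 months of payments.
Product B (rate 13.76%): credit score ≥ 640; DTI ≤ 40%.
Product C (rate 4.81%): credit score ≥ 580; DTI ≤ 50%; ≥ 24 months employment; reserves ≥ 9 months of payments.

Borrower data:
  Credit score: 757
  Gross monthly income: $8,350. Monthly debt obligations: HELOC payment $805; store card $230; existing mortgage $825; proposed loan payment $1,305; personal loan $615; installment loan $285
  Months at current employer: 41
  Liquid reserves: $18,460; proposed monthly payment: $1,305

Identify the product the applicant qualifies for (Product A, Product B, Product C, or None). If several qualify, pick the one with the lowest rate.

Product C

Total debts = (805 + 230 + 825 + 1,305 + 615 + 285) = 4,065; DTI = 4,065/8,350 = 48.7%.
Reserves = 18,460/1,305 = 14.1 months.
Product A: score 757 ≥ 620; DTI 48.7% ≤ 50%; employment 41 ≥ 18 mo; reserves 14.1 ≥ 9 mo → qualifies.
Product B: score 757 ≥ 640; DTI 48.7% > 40% → does not qualify.
Product C: score 757 ≥ 580; DTI 48.7% ≤ 50%; employment 41 ≥ 24 mo; reserves 14.1 ≥ 9 mo → qualifies.
Qualifying: Product A, Product C. Lowest rate is 4.81% → Product C.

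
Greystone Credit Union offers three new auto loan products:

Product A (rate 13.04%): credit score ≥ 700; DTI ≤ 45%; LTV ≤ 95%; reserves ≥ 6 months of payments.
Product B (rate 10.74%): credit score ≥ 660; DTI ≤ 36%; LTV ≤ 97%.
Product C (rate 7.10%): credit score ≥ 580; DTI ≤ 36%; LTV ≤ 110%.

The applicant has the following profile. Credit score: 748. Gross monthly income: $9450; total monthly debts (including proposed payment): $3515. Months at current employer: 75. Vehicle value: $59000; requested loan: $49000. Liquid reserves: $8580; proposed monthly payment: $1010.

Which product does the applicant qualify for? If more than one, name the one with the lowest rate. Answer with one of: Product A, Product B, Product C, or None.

Product A

DTI = 3,515/9,450 = 37.2%.
LTV = 49,000/59,000 = 83.1%.
Reserves = 8,580/1,010 = 8.5 months.
Product A: score 748 ≥ 700; DTI 37.2% ≤ 45%; LTV 83.1% ≤ 95%; reserves 8.5 ≥ 6 mo → qualifies.
Product B: score 748 ≥ 660; DTI 37.2% > 36%; LTV 83.1% ≤ 97% → does not qualify.
Product C: score 748 ≥ 580; DTI 37.2% > 36%; LTV 83.1% ≤ 110% → does not qualify.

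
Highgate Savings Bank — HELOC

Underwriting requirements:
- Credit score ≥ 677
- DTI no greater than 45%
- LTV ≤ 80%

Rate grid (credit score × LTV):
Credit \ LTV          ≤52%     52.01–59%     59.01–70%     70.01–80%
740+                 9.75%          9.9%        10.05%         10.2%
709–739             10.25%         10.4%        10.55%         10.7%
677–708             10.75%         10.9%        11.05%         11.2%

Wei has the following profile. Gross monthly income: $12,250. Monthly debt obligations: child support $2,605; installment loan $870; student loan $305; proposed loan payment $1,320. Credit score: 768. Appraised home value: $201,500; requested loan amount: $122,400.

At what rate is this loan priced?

Credit score 768 ≥ 677; Total monthly debts = (2,605 + 870 + 305 + 1,320) = 5,100. DTI: 5,100 ÷ 12,250 = 41.6%, within the 45% cap
Loan-to-value = 122,400/201,500 = 60.7% — pass (80% max)
Row: 768 falls in 740+. Column: 60.7% falls in 59.01–70%. Rate = 10.05%.

10.05%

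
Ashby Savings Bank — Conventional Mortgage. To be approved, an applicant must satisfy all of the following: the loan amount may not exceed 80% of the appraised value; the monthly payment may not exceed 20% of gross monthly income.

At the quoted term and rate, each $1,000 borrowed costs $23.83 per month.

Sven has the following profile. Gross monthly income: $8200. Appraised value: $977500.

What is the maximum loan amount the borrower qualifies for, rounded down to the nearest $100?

$68,800

Payment cap: 20% × $8,200 = $1,640/month.
At $23.83 per $1,000, that supports 1,640/23.83 × 1,000 ≈ $68,820 → $68,800.
LTV cap: 80% × $977,500 = $782,000 → $782,000.
Binding constraint: payment-to-income.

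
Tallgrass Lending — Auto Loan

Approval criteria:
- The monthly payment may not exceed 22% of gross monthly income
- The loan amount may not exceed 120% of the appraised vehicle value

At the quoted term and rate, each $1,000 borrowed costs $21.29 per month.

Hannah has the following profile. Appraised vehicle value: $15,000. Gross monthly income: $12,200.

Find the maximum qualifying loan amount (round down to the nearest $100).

$18,000

Payment cap: 22% × $12,200 = $2,684/month.
At $21.29 per $1,000, that supports 2,684/21.29 × 1,000 ≈ $126,068 → $126,000.
LTV cap: 120% × $15,000 = $18,000 → $18,000.
Binding constraint: loan-to-value.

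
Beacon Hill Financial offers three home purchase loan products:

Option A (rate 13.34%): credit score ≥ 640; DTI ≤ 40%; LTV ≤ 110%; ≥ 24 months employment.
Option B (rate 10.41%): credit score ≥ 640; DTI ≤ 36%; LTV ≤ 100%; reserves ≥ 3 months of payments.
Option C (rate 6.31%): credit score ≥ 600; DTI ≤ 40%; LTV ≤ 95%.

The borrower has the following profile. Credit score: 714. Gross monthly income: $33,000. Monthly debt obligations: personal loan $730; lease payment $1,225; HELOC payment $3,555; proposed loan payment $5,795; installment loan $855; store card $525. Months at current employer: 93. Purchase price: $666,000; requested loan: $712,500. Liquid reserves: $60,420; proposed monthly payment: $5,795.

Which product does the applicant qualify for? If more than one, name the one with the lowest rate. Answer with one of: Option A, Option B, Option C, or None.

Option A

Total debts = (730 + 1,225 + 3,555 + 5,795 + 855 + 525) = 12,685; DTI = 12,685/33,000 = 38.4%.
LTV = 712,500/666,000 = 107%.
Reserves = 60,420/5,795 = 10.4 months.
Option A: score 714 ≥ 640; DTI 38.4% ≤ 40%; LTV 107% ≤ 110%; employment 93 ≥ 24 mo → qualifies.
Option B: score 714 ≥ 640; DTI 38.4% > 36%; LTV 107% > 100%; reserves 10.4 ≥ 3 mo → does not qualify.
Option C: score 714 ≥ 600; DTI 38.4% ≤ 40%; LTV 107% > 95% → does not qualify.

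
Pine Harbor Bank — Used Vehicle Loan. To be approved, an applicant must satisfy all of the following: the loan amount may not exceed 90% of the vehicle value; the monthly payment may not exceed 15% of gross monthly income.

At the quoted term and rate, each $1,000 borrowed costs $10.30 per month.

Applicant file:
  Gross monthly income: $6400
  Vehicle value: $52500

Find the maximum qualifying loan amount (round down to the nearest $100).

Payment cap: 15% × $6,400 = $960/month.
At $10.30 per $1,000, that supports 960/10.30 × 1,000 ≈ $93,203 → $93,200.
LTV cap: 90% × $52,500 = $47,250 → $47,200.
Binding constraint: loan-to-value.

$47,200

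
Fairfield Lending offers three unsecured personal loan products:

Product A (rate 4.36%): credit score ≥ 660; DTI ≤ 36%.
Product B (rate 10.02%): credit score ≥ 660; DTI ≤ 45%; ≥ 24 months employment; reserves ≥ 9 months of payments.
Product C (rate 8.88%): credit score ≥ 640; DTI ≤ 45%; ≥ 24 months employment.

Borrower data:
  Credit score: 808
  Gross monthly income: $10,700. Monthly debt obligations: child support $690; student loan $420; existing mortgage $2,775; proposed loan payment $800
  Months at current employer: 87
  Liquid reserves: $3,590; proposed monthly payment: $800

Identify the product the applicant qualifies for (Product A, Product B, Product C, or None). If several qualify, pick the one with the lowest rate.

Product C

Total debts = (690 + 420 + 2,775 + 800) = 4,685; DTI = 4,685/10,700 = 43.8%.
Reserves = 3,590/800 = 4.5 months.
Product A: score 808 ≥ 660; DTI 43.8% > 36% → does not qualify.
Product B: score 808 ≥ 660; DTI 43.8% ≤ 45%; employment 87 ≥ 24 mo; reserves 4.5 < 9 mo → does not qualify.
Product C: score 808 ≥ 640; DTI 43.8% ≤ 45%; employment 87 ≥ 24 mo → qualifies.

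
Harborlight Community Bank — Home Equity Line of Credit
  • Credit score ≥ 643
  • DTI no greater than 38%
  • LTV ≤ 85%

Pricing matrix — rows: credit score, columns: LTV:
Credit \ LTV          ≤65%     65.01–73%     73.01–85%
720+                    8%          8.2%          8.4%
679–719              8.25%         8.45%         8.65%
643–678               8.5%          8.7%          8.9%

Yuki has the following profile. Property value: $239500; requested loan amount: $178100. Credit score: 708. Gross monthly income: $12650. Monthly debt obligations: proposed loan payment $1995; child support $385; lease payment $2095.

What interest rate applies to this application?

8.65%

Credit score 708 ≥ 643; Total monthly debts = (1,995 + 385 + 2,095) = 4,475. Debt-to-income = 4,475/12,650 = 35.4% — meets 38% limit
Loan-to-value = 178,100/239,500 = 74.4% — pass (85% max)
Row: 708 falls in 679–719. Column: 74.4% falls in 73.01–85%. Rate = 8.65%.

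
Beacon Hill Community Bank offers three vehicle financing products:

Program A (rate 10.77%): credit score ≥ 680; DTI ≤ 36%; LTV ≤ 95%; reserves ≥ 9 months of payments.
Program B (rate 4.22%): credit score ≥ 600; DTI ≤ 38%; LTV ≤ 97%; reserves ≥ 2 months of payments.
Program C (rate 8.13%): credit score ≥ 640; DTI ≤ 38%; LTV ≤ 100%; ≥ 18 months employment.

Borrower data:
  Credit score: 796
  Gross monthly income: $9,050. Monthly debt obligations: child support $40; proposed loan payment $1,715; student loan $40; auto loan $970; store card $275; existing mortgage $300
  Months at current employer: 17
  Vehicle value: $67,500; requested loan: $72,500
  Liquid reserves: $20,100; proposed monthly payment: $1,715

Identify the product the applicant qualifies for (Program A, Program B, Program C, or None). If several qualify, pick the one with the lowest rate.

Total debts = (40 + 1,715 + 40 + 970 + 275 + 300) = 3,340; DTI = 3,340/9,050 = 36.9%.
LTV = 72,500/67,500 = 107.4%.
Reserves = 20,100/1,715 = 11.7 months.
Program A: score 796 ≥ 680; DTI 36.9% > 36%; LTV 107.4% > 95%; reserves 11.7 ≥ 9 mo → does not qualify.
Program B: score 796 ≥ 600; DTI 36.9% ≤ 38%; LTV 107.4% > 97%; reserves 11.7 ≥ 2 mo → does not qualify.
Program C: score 796 ≥ 640; DTI 36.9% ≤ 38%; LTV 107.4% > 100%; employment 17 < 18 mo → does not qualify.

None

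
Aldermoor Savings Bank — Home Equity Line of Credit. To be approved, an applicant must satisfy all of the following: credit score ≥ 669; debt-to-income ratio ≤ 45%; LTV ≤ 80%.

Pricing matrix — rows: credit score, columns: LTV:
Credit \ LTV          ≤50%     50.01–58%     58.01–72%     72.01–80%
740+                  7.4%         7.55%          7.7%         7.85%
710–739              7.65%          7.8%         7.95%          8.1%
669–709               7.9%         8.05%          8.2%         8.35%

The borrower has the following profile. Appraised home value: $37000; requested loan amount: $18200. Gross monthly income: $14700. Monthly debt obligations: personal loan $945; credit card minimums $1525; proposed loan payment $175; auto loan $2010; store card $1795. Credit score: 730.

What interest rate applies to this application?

7.65%

Credit score 730 ≥ 669; Total monthly debts = (945 + 1,525 + 175 + 2,010 + 1,795) = 6,450. DTI: 6,450 ÷ 14,700 = 43.9%, within the 45% cap
Loan-to-value = 18,200/37,000 = 49.2% — pass (80% max)
Row: 730 falls in 710–739. Column: 49.2% falls in ≤50%. Rate = 7.65%.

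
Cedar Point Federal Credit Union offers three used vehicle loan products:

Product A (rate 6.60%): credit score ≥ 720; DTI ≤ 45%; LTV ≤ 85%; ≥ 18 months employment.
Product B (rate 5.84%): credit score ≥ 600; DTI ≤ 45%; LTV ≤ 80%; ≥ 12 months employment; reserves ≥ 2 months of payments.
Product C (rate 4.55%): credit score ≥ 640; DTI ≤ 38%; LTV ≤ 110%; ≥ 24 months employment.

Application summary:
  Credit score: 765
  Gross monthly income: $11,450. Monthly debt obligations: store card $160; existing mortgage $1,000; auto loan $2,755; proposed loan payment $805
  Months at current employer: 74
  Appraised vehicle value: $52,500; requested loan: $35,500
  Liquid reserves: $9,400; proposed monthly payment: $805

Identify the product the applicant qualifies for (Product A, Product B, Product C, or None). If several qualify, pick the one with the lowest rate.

Total debts = (160 + 1,000 + 2,755 + 805) = 4,720; DTI = 4,720/11,450 = 41.2%.
LTV = 35,500/52,500 = 67.6%.
Reserves = 9,400/805 = 11.7 months.
Product A: score 765 ≥ 720; DTI 41.2% ≤ 45%; LTV 67.6% ≤ 85%; employment 74 ≥ 18 mo → qualifies.
Product B: score 765 ≥ 600; DTI 41.2% ≤ 45%; LTV 67.6% ≤ 80%; employment 74 ≥ 12 mo; reserves 11.7 ≥ 2 mo → qualifies.
Product C: score 765 ≥ 640; DTI 41.2% > 38%; LTV 67.6% ≤ 110%; employment 74 ≥ 24 mo → does not qualify.
Qualifying: Product A, Product B. Lowest rate is 5.84% → Product B.

Product B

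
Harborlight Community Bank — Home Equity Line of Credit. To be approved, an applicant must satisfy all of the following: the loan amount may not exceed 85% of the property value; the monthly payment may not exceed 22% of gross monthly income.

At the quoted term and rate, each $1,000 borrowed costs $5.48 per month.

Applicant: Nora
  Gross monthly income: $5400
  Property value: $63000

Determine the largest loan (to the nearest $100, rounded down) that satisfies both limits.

$53,500

Payment cap: 22% × $5,400 = $1,188/month.
At $5.48 per $1,000, that supports 1,188/5.48 × 1,000 ≈ $216,788 → $216,700.
LTV cap: 85% × $63,000 = $53,550 → $53,500.
Binding constraint: loan-to-value.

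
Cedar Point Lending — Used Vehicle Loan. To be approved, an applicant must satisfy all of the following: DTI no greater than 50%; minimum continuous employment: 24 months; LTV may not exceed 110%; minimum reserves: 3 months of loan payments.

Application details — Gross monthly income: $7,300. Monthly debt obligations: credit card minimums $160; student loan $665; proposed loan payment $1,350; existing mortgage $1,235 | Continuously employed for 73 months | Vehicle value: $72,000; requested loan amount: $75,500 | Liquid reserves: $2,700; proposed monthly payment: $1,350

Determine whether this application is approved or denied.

Denied

Total monthly debts = (160 + 665 + 1,350 + 1,235) = 3,410. DTI = 3,410/7,300 = 46.7% ≤ 50%
Employment 73 ≥ 24 months
LTV = 75,500/72,000 = 104.9% ≤ 110%
Reserves: 2,700 ÷ 1,350 = 2.0 months (below 3-month minimum)
Fails on reserves.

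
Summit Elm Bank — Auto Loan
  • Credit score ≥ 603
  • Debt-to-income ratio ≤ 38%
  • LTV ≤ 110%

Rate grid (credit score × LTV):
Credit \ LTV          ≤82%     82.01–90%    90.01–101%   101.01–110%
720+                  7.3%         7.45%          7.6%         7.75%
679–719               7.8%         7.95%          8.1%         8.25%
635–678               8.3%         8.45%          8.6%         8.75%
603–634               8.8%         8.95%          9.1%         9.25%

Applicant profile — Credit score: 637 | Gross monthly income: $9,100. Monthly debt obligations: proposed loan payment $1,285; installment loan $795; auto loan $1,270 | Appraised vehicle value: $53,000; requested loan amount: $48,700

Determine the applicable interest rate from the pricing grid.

8.6%

Credit score 637 ≥ 603; Total monthly debts = (1,285 + 795 + 1,270) = 3,350. DTI: 3,350 ÷ 9,100 = 36.8%, within the 38% cap
Loan-to-value = 48,700/53,000 = 91.9% — pass (110% max)
Score 637 is in the 635–678 band; LTV 91.9% is in the 90.01–101% band → 8.6%.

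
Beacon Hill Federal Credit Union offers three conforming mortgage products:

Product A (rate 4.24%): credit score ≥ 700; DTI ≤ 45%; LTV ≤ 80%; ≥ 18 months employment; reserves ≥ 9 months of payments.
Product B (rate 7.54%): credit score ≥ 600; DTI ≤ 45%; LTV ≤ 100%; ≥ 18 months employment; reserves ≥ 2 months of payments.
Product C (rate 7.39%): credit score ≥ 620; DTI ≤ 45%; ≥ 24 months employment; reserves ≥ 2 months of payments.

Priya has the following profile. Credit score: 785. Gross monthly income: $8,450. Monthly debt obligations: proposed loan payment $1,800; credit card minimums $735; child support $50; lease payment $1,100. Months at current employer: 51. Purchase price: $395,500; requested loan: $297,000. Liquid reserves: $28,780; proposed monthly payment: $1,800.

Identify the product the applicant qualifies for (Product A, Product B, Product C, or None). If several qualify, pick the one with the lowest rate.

Total debts = (1,800 + 735 + 50 + 1,100) = 3,685; DTI = 3,685/8,450 = 43.6%.
LTV = 297,000/395,500 = 75.1%.
Reserves = 28,780/1,800 = 16.0 months.
Product A: score 785 ≥ 700; DTI 43.6% ≤ 45%; LTV 75.1% ≤ 80%; employment 51 ≥ 18 mo; reserves 16.0 ≥ 9 mo → qualifies.
Product B: score 785 ≥ 600; DTI 43.6% ≤ 45%; LTV 75.1% ≤ 100%; employment 51 ≥ 18 mo; reserves 16.0 ≥ 2 mo → qualifies.
Product C: score 785 ≥ 620; DTI 43.6% ≤ 45%; employment 51 ≥ 24 mo; reserves 16.0 ≥ 2 mo → qualifies.
Qualifying: Product A, Product B, Product C. Lowest rate is 4.24% → Product A.

Product A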